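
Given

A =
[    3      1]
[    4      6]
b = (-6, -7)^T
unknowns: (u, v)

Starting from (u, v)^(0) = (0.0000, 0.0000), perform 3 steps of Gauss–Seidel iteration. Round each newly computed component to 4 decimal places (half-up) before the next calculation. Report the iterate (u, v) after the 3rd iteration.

(-2.0679, 0.2119)

Iteration 1:
  u = (-6 - (1)·0.0000) / (3) = -2.0000
  v = (-7 - (4)·-2.0000) / (6) = 0.1667
Iteration 2:
  u = (-6 - (1)·0.1667) / (3) = -2.0556
  v = (-7 - (4)·-2.0556) / (6) = 0.2037
Iteration 3:
  u = (-6 - (1)·0.2037) / (3) = -2.0679
  v = (-7 - (4)·-2.0679) / (6) = 0.2119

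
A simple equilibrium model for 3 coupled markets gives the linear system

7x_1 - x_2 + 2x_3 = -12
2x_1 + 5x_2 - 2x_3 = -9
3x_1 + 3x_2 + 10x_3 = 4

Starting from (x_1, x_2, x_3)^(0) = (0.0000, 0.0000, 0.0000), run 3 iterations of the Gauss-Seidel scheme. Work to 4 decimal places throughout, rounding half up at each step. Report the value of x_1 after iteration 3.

Iteration 1:
  x_1 = (-12 - (-1)·0.0000 - (2)·0.0000) / (7) = -1.7143
  x_2 = (-9 - (2)·-1.7143 - (-2)·0.0000) / (5) = -1.1143
  x_3 = (4 - (3)·-1.7143 - (3)·-1.1143) / (10) = 1.2486
Iteration 2:
  x_1 = (-12 - (-1)·-1.1143 - (2)·1.2486) / (7) = -2.2302
  x_2 = (-9 - (2)·-2.2302 - (-2)·1.2486) / (5) = -0.4085
  x_3 = (4 - (3)·-2.2302 - (3)·-0.4085) / (10) = 1.1916
Iteration 3:
  x_1 = (-12 - (-1)·-0.4085 - (2)·1.1916) / (7) = -2.1131
  x_2 = (-9 - (2)·-2.1131 - (-2)·1.1916) / (5) = -0.4781
  x_3 = (4 - (3)·-2.1131 - (3)·-0.4781) / (10) = 1.1774

-2.1131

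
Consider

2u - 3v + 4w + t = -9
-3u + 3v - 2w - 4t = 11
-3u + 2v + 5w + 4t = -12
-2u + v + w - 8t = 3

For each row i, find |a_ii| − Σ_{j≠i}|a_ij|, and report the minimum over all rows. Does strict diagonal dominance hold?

row 1: |2| − (3+4+1) = -6
row 2: |3| − (3+2+4) = -6
row 3: |5| − (3+2+4) = -4
row 4: |-8| − (2+1+1) = 4
minimum over rows = -6 → not strictly diagonally dominant

-6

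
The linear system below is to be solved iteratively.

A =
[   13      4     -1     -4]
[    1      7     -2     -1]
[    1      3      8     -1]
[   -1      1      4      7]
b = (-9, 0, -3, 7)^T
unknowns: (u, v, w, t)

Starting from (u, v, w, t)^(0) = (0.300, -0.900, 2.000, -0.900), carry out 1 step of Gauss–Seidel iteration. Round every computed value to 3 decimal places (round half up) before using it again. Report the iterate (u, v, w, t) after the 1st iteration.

(-0.538, 0.520, -0.615, 1.200)

Iteration 1:
  u = (-9 - (4)·-0.900 - (-1)·2.000 - (-4)·-0.900) / (13) = -0.538
  v = (0 - (1)·-0.538 - (-2)·2.000 - (-1)·-0.900) / (7) = 0.520
  w = (-3 - (1)·-0.538 - (3)·0.520 - (-1)·-0.900) / (8) = -0.615
  t = (7 - (-1)·-0.538 - (1)·0.520 - (4)·-0.615) / (7) = 1.200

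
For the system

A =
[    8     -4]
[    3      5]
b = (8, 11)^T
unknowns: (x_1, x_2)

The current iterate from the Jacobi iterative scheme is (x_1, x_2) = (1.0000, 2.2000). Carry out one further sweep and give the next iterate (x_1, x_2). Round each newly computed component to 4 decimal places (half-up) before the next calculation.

(2.1000, 1.6000)

One sweep:
  x_1 = (8 - (-4)·2.2000) / (8) = 2.1000
  x_2 = (11 - (3)·1.0000) / (5) = 1.6000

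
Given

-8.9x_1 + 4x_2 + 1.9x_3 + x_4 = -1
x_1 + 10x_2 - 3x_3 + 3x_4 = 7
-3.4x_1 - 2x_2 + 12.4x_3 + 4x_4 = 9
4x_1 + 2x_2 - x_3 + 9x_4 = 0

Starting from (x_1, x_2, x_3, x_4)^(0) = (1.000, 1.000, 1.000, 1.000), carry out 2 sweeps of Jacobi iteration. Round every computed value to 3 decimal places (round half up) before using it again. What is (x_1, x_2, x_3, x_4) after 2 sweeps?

(0.499, 1.030, 1.245, -0.435)

Iteration 1:
  x_1 = (-1 - (4)·1.000 - (1.9)·1.000 - (1)·1.000) / (-8.9) = 0.888
  x_2 = (7 - (1)·1.000 - (-3)·1.000 - (3)·1.000) / (10) = 0.600
  x_3 = (9 - (-3.4)·1.000 - (-2)·1.000 - (4)·1.000) / (12.4) = 0.839
  x_4 = (0 - (4)·1.000 - (2)·1.000 - (-1)·1.000) / (9) = -0.556
Iteration 2:
  x_1 = (-1 - (4)·0.600 - (1.9)·0.839 - (1)·-0.556) / (-8.9) = 0.499
  x_2 = (7 - (1)·0.888 - (-3)·0.839 - (3)·-0.556) / (10) = 1.030
  x_3 = (9 - (-3.4)·0.888 - (-2)·0.600 - (4)·-0.556) / (12.4) = 1.245
  x_4 = (0 - (4)·0.888 - (2)·0.600 - (-1)·0.839) / (9) = -0.435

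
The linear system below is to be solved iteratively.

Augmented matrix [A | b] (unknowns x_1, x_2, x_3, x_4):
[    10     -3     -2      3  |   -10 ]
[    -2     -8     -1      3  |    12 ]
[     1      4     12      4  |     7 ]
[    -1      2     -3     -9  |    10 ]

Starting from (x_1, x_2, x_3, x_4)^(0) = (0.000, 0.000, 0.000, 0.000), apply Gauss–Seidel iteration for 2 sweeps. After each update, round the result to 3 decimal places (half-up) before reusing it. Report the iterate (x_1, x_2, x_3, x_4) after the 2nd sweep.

Iteration 1:
  x_1 = (-10 - (-3)·0.000 - (-2)·0.000 - (3)·0.000) / (10) = -1.000
  x_2 = (12 - (-2)·-1.000 - (-1)·0.000 - (3)·0.000) / (-8) = -1.250
  x_3 = (7 - (1)·-1.000 - (4)·-1.250 - (4)·0.000) / (12) = 1.083
  x_4 = (10 - (-1)·-1.000 - (2)·-1.250 - (-3)·1.083) / (-9) = -1.639
Iteration 2:
  x_1 = (-10 - (-3)·-1.250 - (-2)·1.083 - (3)·-1.639) / (10) = -0.667
  x_2 = (12 - (-2)·-0.667 - (-1)·1.083 - (3)·-1.639) / (-8) = -2.083
  x_3 = (7 - (1)·-0.667 - (4)·-2.083 - (4)·-1.639) / (12) = 1.880
  x_4 = (10 - (-1)·-0.667 - (2)·-2.083 - (-3)·1.880) / (-9) = -2.127

(-0.667, -2.083, 1.880, -2.127)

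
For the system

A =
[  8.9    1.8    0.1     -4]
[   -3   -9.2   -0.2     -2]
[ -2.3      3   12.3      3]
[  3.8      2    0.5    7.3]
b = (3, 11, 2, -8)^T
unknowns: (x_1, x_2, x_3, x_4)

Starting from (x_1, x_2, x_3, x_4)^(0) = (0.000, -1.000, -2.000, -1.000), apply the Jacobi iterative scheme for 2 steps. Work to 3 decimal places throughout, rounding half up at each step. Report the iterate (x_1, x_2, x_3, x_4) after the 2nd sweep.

Iteration 1:
  x_1 = (3 - (1.8)·-1.000 - (0.1)·-2.000 - (-4)·-1.000) / (8.9) = 0.112
  x_2 = (11 - (-3)·0.000 - (-0.2)·-2.000 - (-2)·-1.000) / (-9.2) = -0.935
  x_3 = (2 - (-2.3)·0.000 - (3)·-1.000 - (3)·-1.000) / (12.3) = 0.650
  x_4 = (-8 - (3.8)·0.000 - (2)·-1.000 - (0.5)·-2.000) / (7.3) = -0.685
Iteration 2:
  x_1 = (3 - (1.8)·-0.935 - (0.1)·0.650 - (-4)·-0.685) / (8.9) = 0.211
  x_2 = (11 - (-3)·0.112 - (-0.2)·0.650 - (-2)·-0.685) / (-9.2) = -1.097
  x_3 = (2 - (-2.3)·0.112 - (3)·-0.935 - (3)·-0.685) / (12.3) = 0.579
  x_4 = (-8 - (3.8)·0.112 - (2)·-0.935 - (0.5)·0.650) / (7.3) = -0.943

(0.211, -1.097, 0.579, -0.943)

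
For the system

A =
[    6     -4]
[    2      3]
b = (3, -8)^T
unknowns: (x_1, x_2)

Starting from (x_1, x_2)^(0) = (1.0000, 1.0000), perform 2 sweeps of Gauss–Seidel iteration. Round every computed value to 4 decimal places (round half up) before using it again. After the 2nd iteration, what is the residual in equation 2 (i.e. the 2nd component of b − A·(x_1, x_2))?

Iteration 1:
  x_1 = (3 - (-4)·1.0000) / (6) = 1.1667
  x_2 = (-8 - (2)·1.1667) / (3) = -3.4445
Iteration 2:
  x_1 = (3 - (-4)·-3.4445) / (6) = -1.7963
  x_2 = (-8 - (2)·-1.7963) / (3) = -1.4691
Residual b − A·x = (7.9014, -0.0001)

-0.0001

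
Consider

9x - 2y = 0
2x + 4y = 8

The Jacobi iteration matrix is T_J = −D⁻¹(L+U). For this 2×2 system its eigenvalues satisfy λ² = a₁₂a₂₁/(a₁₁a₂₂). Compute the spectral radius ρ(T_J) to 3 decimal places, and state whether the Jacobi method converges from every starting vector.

0.333

a₁₂a₂₁/(a₁₁a₂₂) = (-2)·(2) / ((9)·(4)) = -0.111111
ρ = √|-0.111111| = √0.111111 = 0.333
ρ < 1, so Jacobi converges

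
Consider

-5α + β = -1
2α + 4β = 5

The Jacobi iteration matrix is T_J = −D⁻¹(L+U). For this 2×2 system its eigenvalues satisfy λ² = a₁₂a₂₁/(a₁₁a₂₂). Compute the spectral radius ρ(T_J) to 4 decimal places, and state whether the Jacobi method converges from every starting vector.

a₁₂a₂₁/(a₁₁a₂₂) = (1)·(2) / ((-5)·(4)) = -0.100000
ρ = √|-0.100000| = √0.100000 = 0.3162
ρ < 1, so Jacobi converges

0.3162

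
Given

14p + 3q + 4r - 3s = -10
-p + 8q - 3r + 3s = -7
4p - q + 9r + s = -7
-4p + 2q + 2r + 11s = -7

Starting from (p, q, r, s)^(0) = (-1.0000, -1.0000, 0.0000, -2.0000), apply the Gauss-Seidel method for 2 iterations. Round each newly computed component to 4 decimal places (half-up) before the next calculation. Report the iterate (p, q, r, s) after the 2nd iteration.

Iteration 1:
  p = (-10 - (3)·-1.0000 - (4)·0.0000 - (-3)·-2.0000) / (14) = -0.9286
  q = (-7 - (-1)·-0.9286 - (-3)·0.0000 - (3)·-2.0000) / (8) = -0.2411
  r = (-7 - (4)·-0.9286 - (-1)·-0.2411 - (1)·-2.0000) / (9) = -0.1696
  s = (-7 - (-4)·-0.9286 - (2)·-0.2411 - (2)·-0.1696) / (11) = -0.8994
Iteration 2:
  p = (-10 - (3)·-0.2411 - (4)·-0.1696 - (-3)·-0.8994) / (14) = -0.8069
  q = (-7 - (-1)·-0.8069 - (-3)·-0.1696 - (3)·-0.8994) / (8) = -0.7022
  r = (-7 - (4)·-0.8069 - (-1)·-0.7022 - (1)·-0.8994) / (9) = -0.3972
  s = (-7 - (-4)·-0.8069 - (2)·-0.7022 - (2)·-0.3972) / (11) = -0.7299

(-0.8069, -0.7022, -0.3972, -0.7299)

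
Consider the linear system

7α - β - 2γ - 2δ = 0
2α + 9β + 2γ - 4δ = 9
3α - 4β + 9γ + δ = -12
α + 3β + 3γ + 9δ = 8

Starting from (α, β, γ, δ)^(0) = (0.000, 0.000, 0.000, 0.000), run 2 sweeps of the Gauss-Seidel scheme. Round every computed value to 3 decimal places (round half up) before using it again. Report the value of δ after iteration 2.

Iteration 1:
  α = (0 - (-1)·0.000 - (-2)·0.000 - (-2)·0.000) / (7) = 0.000
  β = (9 - (2)·0.000 - (2)·0.000 - (-4)·0.000) / (9) = 1.000
  γ = (-12 - (3)·0.000 - (-4)·1.000 - (1)·0.000) / (9) = -0.889
  δ = (8 - (1)·0.000 - (3)·1.000 - (3)·-0.889) / (9) = 0.852
Iteration 2:
  α = (0 - (-1)·1.000 - (-2)·-0.889 - (-2)·0.852) / (7) = 0.132
  β = (9 - (2)·0.132 - (2)·-0.889 - (-4)·0.852) / (9) = 1.547
  γ = (-12 - (3)·0.132 - (-4)·1.547 - (1)·0.852) / (9) = -0.784
  δ = (8 - (1)·0.132 - (3)·1.547 - (3)·-0.784) / (9) = 0.620

0.620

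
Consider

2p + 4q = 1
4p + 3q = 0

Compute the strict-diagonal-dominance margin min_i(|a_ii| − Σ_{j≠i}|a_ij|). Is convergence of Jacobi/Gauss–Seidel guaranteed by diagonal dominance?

row 1: |2| − (4) = -2
row 2: |3| − (4) = -1
minimum over rows = -2 → not strictly diagonally dominant

-2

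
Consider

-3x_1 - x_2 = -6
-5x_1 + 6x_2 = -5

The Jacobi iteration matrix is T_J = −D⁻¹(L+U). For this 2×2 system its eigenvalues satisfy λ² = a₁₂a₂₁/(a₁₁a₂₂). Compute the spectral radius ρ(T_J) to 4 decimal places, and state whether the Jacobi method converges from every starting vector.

0.5270

a₁₂a₂₁/(a₁₁a₂₂) = (-1)·(-5) / ((-3)·(6)) = -0.277778
ρ = √|-0.277778| = √0.277778 = 0.5270
ρ < 1, so Jacobi converges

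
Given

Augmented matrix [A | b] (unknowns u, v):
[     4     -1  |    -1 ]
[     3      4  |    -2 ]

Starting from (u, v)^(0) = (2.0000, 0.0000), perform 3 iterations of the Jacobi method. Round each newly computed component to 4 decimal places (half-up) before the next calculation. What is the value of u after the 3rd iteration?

Iteration 1:
  u = (-1 - (-1)·0.0000) / (4) = -0.2500
  v = (-2 - (3)·2.0000) / (4) = -2.0000
Iteration 2:
  u = (-1 - (-1)·-2.0000) / (4) = -0.7500
  v = (-2 - (3)·-0.2500) / (4) = -0.3125
Iteration 3:
  u = (-1 - (-1)·-0.3125) / (4) = -0.3281
  v = (-2 - (3)·-0.7500) / (4) = 0.0625

-0.3281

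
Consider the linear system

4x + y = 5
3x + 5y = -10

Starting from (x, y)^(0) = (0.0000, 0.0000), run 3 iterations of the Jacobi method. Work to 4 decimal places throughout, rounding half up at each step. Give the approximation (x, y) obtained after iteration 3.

(1.9375, -3.0500)

Iteration 1:
  x = (5 - (1)·0.0000) / (4) = 1.2500
  y = (-10 - (3)·0.0000) / (5) = -2.0000
Iteration 2:
  x = (5 - (1)·-2.0000) / (4) = 1.7500
  y = (-10 - (3)·1.2500) / (5) = -2.7500
Iteration 3:
  x = (5 - (1)·-2.7500) / (4) = 1.9375
  y = (-10 - (3)·1.7500) / (5) = -3.0500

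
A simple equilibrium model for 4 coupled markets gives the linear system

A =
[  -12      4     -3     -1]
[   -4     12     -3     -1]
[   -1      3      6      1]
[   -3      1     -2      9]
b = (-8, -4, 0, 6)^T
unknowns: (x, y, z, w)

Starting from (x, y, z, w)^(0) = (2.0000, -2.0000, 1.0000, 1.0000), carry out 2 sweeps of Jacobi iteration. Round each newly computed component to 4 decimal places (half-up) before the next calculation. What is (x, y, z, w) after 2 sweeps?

Iteration 1:
  x = (-8 - (4)·-2.0000 - (-3)·1.0000 - (-1)·1.0000) / (-12) = -0.3333
  y = (-4 - (-4)·2.0000 - (-3)·1.0000 - (-1)·1.0000) / (12) = 0.6667
  z = (0 - (-1)·2.0000 - (3)·-2.0000 - (1)·1.0000) / (6) = 1.1667
  w = (6 - (-3)·2.0000 - (1)·-2.0000 - (-2)·1.0000) / (9) = 1.7778
Iteration 2:
  x = (-8 - (4)·0.6667 - (-3)·1.1667 - (-1)·1.7778) / (-12) = 0.4491
  y = (-4 - (-4)·-0.3333 - (-3)·1.1667 - (-1)·1.7778) / (12) = -0.0046
  z = (0 - (-1)·-0.3333 - (3)·0.6667 - (1)·1.7778) / (6) = -0.6852
  w = (6 - (-3)·-0.3333 - (1)·0.6667 - (-2)·1.1667) / (9) = 0.7408

(0.4491, -0.0046, -0.6852, 0.7408)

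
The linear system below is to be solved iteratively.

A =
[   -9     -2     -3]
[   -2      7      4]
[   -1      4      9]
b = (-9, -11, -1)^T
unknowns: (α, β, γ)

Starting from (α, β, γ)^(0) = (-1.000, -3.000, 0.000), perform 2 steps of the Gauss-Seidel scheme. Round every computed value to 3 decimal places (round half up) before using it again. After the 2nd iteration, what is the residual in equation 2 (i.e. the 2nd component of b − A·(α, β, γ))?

-0.610

Iteration 1:
  α = (-9 - (-2)·-3.000 - (-3)·0.000) / (-9) = 1.667
  β = (-11 - (-2)·1.667 - (4)·0.000) / (7) = -1.095
  γ = (-1 - (-1)·1.667 - (4)·-1.095) / (9) = 0.561
Iteration 2:
  α = (-9 - (-2)·-1.095 - (-3)·0.561) / (-9) = 1.056
  β = (-11 - (-2)·1.056 - (4)·0.561) / (7) = -1.590
  γ = (-1 - (-1)·1.056 - (4)·-1.590) / (9) = 0.713
Residual b − A·x = (-0.537, -0.610, -0.001)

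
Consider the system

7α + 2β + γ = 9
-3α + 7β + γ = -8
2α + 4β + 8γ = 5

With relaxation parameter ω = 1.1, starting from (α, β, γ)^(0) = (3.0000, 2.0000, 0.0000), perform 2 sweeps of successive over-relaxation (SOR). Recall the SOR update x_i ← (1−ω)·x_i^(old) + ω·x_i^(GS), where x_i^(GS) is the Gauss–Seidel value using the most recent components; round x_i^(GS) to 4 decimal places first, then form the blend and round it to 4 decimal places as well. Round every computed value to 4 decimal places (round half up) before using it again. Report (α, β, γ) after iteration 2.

(1.5585, -0.5928, 0.4620)

Iteration 1:
  α: GS value = (9 - (2)·2.0000 - (1)·0.0000) / (7) = 0.7143;  α ← (1−ω)·3.0000 + ω·0.7143 = 0.4857
  β: GS value = (-8 - (-3)·0.4857 - (1)·0.0000) / (7) = -0.9347;  β ← (1−ω)·2.0000 + ω·-0.9347 = -1.2282
  γ: GS value = (5 - (2)·0.4857 - (4)·-1.2282) / (8) = 1.1177;  γ ← (1−ω)·0.0000 + ω·1.1177 = 1.2295
Iteration 2:
  α: GS value = (9 - (2)·-1.2282 - (1)·1.2295) / (7) = 1.4610;  α ← (1−ω)·0.4857 + ω·1.4610 = 1.5585
  β: GS value = (-8 - (-3)·1.5585 - (1)·1.2295) / (7) = -0.6506;  β ← (1−ω)·-1.2282 + ω·-0.6506 = -0.5928
  γ: GS value = (5 - (2)·1.5585 - (4)·-0.5928) / (8) = 0.5318;  γ ← (1−ω)·1.2295 + ω·0.5318 = 0.4620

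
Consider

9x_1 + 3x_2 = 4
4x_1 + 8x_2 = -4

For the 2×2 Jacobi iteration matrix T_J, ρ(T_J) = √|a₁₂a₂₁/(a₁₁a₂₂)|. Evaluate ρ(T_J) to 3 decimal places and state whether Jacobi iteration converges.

0.408

a₁₂a₂₁/(a₁₁a₂₂) = (3)·(4) / ((9)·(8)) = 0.166667
ρ = √|0.166667| = √0.166667 = 0.408
ρ < 1, so Jacobi converges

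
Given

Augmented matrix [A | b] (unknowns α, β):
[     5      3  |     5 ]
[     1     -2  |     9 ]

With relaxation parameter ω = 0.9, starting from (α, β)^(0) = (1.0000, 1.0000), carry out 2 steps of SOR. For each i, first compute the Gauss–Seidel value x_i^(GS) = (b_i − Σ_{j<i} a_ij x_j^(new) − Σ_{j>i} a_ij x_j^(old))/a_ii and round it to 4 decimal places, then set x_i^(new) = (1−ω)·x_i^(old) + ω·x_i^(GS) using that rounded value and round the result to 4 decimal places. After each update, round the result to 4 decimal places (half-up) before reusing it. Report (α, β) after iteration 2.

(2.9672, -3.0891)

Iteration 1:
  α: GS value = (5 - (3)·1.0000) / (5) = 0.4000;  α ← (1−ω)·1.0000 + ω·0.4000 = 0.4600
  β: GS value = (9 - (1)·0.4600) / (-2) = -4.2700;  β ← (1−ω)·1.0000 + ω·-4.2700 = -3.7430
Iteration 2:
  α: GS value = (5 - (3)·-3.7430) / (5) = 3.2458;  α ← (1−ω)·0.4600 + ω·3.2458 = 2.9672
  β: GS value = (9 - (1)·2.9672) / (-2) = -3.0164;  β ← (1−ω)·-3.7430 + ω·-3.0164 = -3.0891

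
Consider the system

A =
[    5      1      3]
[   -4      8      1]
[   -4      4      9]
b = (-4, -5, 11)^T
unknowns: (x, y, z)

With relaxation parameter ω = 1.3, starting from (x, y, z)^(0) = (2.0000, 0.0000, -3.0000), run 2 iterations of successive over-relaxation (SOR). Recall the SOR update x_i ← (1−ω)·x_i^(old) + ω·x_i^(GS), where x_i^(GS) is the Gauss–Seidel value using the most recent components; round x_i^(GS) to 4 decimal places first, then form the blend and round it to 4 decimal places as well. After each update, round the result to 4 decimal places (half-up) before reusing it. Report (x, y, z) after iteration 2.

(-3.4821, -3.5728, 0.7958)

Iteration 1:
  x: GS value = (-4 - (1)·0.0000 - (3)·-3.0000) / (5) = 1.0000;  x ← (1−ω)·2.0000 + ω·1.0000 = 0.7000
  y: GS value = (-5 - (-4)·0.7000 - (1)·-3.0000) / (8) = 0.1000;  y ← (1−ω)·0.0000 + ω·0.1000 = 0.1300
  z: GS value = (11 - (-4)·0.7000 - (4)·0.1300) / (9) = 1.4756;  z ← (1−ω)·-3.0000 + ω·1.4756 = 2.8183
Iteration 2:
  x: GS value = (-4 - (1)·0.1300 - (3)·2.8183) / (5) = -2.5170;  x ← (1−ω)·0.7000 + ω·-2.5170 = -3.4821
  y: GS value = (-5 - (-4)·-3.4821 - (1)·2.8183) / (8) = -2.7183;  y ← (1−ω)·0.1300 + ω·-2.7183 = -3.5728
  z: GS value = (11 - (-4)·-3.4821 - (4)·-3.5728) / (9) = 1.2625;  z ← (1−ω)·2.8183 + ω·1.2625 = 0.7958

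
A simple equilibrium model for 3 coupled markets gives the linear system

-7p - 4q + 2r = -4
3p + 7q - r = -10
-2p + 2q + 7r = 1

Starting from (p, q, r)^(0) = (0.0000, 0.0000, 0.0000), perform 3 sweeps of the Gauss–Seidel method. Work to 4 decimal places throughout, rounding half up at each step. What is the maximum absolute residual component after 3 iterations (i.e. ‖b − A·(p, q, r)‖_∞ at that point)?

Iteration 1:
  p = (-4 - (-4)·0.0000 - (2)·0.0000) / (-7) = 0.5714
  q = (-10 - (3)·0.5714 - (-1)·0.0000) / (7) = -1.6735
  r = (1 - (-2)·0.5714 - (2)·-1.6735) / (7) = 0.7843
Iteration 2:
  p = (-4 - (-4)·-1.6735 - (2)·0.7843) / (-7) = 1.7518
  q = (-10 - (3)·1.7518 - (-1)·0.7843) / (7) = -2.0673
  r = (1 - (-2)·1.7518 - (2)·-2.0673) / (7) = 1.2340
Iteration 3:
  p = (-4 - (-4)·-2.0673 - (2)·1.2340) / (-7) = 2.1053
  q = (-10 - (3)·2.1053 - (-1)·1.2340) / (7) = -2.1546
  r = (1 - (-2)·2.1053 - (2)·-2.1546) / (7) = 1.3600
Residual b − A·x = (-0.6013, 0.1263, -0.0002); ∞-norm = 0.6013

0.6013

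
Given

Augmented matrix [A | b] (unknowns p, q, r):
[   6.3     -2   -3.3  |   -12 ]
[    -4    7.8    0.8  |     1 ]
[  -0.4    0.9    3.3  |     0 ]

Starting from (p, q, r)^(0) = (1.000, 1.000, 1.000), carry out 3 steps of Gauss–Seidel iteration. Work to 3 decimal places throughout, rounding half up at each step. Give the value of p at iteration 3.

-2.198

Iteration 1:
  p = (-12 - (-2)·1.000 - (-3.3)·1.000) / (6.3) = -1.063
  q = (1 - (-4)·-1.063 - (0.8)·1.000) / (7.8) = -0.519
  r = (0 - (-0.4)·-1.063 - (0.9)·-0.519) / (3.3) = 0.013
Iteration 2:
  p = (-12 - (-2)·-0.519 - (-3.3)·0.013) / (6.3) = -2.063
  q = (1 - (-4)·-2.063 - (0.8)·0.013) / (7.8) = -0.931
  r = (0 - (-0.4)·-2.063 - (0.9)·-0.931) / (3.3) = 0.004
Iteration 3:
  p = (-12 - (-2)·-0.931 - (-3.3)·0.004) / (6.3) = -2.198
  q = (1 - (-4)·-2.198 - (0.8)·0.004) / (7.8) = -0.999
  r = (0 - (-0.4)·-2.198 - (0.9)·-0.999) / (3.3) = 0.006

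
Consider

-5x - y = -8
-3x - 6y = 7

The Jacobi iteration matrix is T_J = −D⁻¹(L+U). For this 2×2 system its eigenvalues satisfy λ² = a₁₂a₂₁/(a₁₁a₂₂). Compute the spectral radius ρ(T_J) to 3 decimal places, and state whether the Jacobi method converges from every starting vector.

a₁₂a₂₁/(a₁₁a₂₂) = (-1)·(-3) / ((-5)·(-6)) = 0.100000
ρ = √|0.100000| = √0.100000 = 0.316
ρ < 1, so Jacobi converges

0.316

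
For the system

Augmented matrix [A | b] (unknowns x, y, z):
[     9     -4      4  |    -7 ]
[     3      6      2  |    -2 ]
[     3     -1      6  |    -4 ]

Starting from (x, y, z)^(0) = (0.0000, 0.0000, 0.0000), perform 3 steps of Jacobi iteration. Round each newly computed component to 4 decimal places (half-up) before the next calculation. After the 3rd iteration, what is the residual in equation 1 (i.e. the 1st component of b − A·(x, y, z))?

Iteration 1:
  x = (-7 - (-4)·0.0000 - (4)·0.0000) / (9) = -0.7778
  y = (-2 - (3)·0.0000 - (2)·0.0000) / (6) = -0.3333
  z = (-4 - (3)·0.0000 - (-1)·0.0000) / (6) = -0.6667
Iteration 2:
  x = (-7 - (-4)·-0.3333 - (4)·-0.6667) / (9) = -0.6296
  y = (-2 - (3)·-0.7778 - (2)·-0.6667) / (6) = 0.2778
  z = (-4 - (3)·-0.7778 - (-1)·-0.3333) / (6) = -0.3333
Iteration 3:
  x = (-7 - (-4)·0.2778 - (4)·-0.3333) / (9) = -0.5062
  y = (-2 - (3)·-0.6296 - (2)·-0.3333) / (6) = 0.0926
  z = (-4 - (3)·-0.6296 - (-1)·0.2778) / (6) = -0.3056
Residual b − A·x = (-0.8514, -0.4258, -0.5552)

-0.8514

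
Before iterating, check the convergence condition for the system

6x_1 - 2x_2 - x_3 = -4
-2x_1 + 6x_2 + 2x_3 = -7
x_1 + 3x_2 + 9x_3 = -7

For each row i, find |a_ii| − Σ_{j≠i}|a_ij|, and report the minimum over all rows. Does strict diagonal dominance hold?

2

row 1: |6| − (2+1) = 3
row 2: |6| − (2+2) = 2
row 3: |9| − (1+3) = 5
minimum over rows = 2 → strictly diagonally dominant (convergence guaranteed)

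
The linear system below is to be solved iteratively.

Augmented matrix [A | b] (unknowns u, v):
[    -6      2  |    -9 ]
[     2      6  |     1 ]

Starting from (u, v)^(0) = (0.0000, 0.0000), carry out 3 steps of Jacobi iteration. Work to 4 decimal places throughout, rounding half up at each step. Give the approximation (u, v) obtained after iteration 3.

(1.3889, -0.3519)

Iteration 1:
  u = (-9 - (2)·0.0000) / (-6) = 1.5000
  v = (1 - (2)·0.0000) / (6) = 0.1667
Iteration 2:
  u = (-9 - (2)·0.1667) / (-6) = 1.5556
  v = (1 - (2)·1.5000) / (6) = -0.3333
Iteration 3:
  u = (-9 - (2)·-0.3333) / (-6) = 1.3889
  v = (1 - (2)·1.5556) / (6) = -0.3519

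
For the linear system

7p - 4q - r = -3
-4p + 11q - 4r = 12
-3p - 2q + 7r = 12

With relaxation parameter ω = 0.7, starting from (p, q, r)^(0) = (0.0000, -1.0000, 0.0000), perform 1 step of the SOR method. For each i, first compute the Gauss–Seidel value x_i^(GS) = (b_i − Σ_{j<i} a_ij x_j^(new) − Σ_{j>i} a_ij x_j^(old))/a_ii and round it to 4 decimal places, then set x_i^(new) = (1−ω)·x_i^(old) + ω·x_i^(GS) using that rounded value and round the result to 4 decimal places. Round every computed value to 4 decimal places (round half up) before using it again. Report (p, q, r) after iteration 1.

(-0.7000, 0.2855, 1.0471)

Iteration 1:
  p: GS value = (-3 - (-4)·-1.0000 - (-1)·0.0000) / (7) = -1.0000;  p ← (1−ω)·0.0000 + ω·-1.0000 = -0.7000
  q: GS value = (12 - (-4)·-0.7000 - (-4)·0.0000) / (11) = 0.8364;  q ← (1−ω)·-1.0000 + ω·0.8364 = 0.2855
  r: GS value = (12 - (-3)·-0.7000 - (-2)·0.2855) / (7) = 1.4959;  r ← (1−ω)·0.0000 + ω·1.4959 = 1.0471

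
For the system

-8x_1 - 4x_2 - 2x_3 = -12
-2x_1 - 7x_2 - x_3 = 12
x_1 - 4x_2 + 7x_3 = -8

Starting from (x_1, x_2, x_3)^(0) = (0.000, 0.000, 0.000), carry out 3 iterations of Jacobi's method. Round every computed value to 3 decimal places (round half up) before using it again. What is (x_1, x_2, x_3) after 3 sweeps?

(3.074, -2.136, -2.652)

Iteration 1:
  x_1 = (-12 - (-4)·0.000 - (-2)·0.000) / (-8) = 1.500
  x_2 = (12 - (-2)·0.000 - (-1)·0.000) / (-7) = -1.714
  x_3 = (-8 - (1)·0.000 - (-4)·0.000) / (7) = -1.143
Iteration 2:
  x_1 = (-12 - (-4)·-1.714 - (-2)·-1.143) / (-8) = 2.643
  x_2 = (12 - (-2)·1.500 - (-1)·-1.143) / (-7) = -1.980
  x_3 = (-8 - (1)·1.500 - (-4)·-1.714) / (7) = -2.337
Iteration 3:
  x_1 = (-12 - (-4)·-1.980 - (-2)·-2.337) / (-8) = 3.074
  x_2 = (12 - (-2)·2.643 - (-1)·-2.337) / (-7) = -2.136
  x_3 = (-8 - (1)·2.643 - (-4)·-1.980) / (7) = -2.652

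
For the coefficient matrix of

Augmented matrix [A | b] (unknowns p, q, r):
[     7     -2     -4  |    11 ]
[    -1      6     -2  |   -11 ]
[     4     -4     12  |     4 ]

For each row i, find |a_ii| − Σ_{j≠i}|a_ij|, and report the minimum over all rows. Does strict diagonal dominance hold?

1

row 1: |7| − (2+4) = 1
row 2: |6| − (1+2) = 3
row 3: |12| − (4+4) = 4
minimum over rows = 1 → strictly diagonally dominant (convergence guaranteed)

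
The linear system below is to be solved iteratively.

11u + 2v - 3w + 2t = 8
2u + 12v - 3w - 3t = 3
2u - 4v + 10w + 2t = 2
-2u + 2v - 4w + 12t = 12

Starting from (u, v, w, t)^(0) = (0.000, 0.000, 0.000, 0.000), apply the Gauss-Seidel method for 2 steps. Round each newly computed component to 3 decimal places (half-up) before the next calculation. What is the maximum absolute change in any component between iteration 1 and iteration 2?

0.344

Iteration 1:
  u = (8 - (2)·0.000 - (-3)·0.000 - (2)·0.000) / (11) = 0.727
  v = (3 - (2)·0.727 - (-3)·0.000 - (-3)·0.000) / (12) = 0.129
  w = (2 - (2)·0.727 - (-4)·0.129 - (2)·0.000) / (10) = 0.106
  t = (12 - (-2)·0.727 - (2)·0.129 - (-4)·0.106) / (12) = 1.135
Iteration 2:
  u = (8 - (2)·0.129 - (-3)·0.106 - (2)·1.135) / (11) = 0.526
  v = (3 - (2)·0.526 - (-3)·0.106 - (-3)·1.135) / (12) = 0.473
  w = (2 - (2)·0.526 - (-4)·0.473 - (2)·1.135) / (10) = 0.057
  t = (12 - (-2)·0.526 - (2)·0.473 - (-4)·0.057) / (12) = 1.028
Change: (-0.201, 0.344, -0.049, -0.107) → max |·| = 0.344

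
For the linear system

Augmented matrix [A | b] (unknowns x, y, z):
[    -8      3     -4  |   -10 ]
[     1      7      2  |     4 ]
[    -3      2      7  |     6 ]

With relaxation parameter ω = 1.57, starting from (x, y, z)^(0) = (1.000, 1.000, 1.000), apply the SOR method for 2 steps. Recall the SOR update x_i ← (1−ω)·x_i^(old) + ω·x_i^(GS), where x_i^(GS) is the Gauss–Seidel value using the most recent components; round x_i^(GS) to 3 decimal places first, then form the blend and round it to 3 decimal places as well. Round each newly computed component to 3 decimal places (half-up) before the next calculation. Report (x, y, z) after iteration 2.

Iteration 1:
  x: GS value = (-10 - (3)·1.000 - (-4)·1.000) / (-8) = 1.125;  x ← (1−ω)·1.000 + ω·1.125 = 1.196
  y: GS value = (4 - (1)·1.196 - (2)·1.000) / (7) = 0.115;  y ← (1−ω)·1.000 + ω·0.115 = -0.389
  z: GS value = (6 - (-3)·1.196 - (2)·-0.389) / (7) = 1.481;  z ← (1−ω)·1.000 + ω·1.481 = 1.755
Iteration 2:
  x: GS value = (-10 - (3)·-0.389 - (-4)·1.755) / (-8) = 0.227;  x ← (1−ω)·1.196 + ω·0.227 = -0.325
  y: GS value = (4 - (1)·-0.325 - (2)·1.755) / (7) = 0.116;  y ← (1−ω)·-0.389 + ω·0.116 = 0.404
  z: GS value = (6 - (-3)·-0.325 - (2)·0.404) / (7) = 0.602;  z ← (1−ω)·1.755 + ω·0.602 = -0.055

(-0.325, 0.404, -0.055)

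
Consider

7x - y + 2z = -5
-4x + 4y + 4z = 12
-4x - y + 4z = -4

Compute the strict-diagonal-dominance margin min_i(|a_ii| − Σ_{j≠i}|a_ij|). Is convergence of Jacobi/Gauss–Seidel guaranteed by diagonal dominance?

row 1: |7| − (1+2) = 4
row 2: |4| − (4+4) = -4
row 3: |4| − (4+1) = -1
minimum over rows = -4 → not strictly diagonally dominant

-4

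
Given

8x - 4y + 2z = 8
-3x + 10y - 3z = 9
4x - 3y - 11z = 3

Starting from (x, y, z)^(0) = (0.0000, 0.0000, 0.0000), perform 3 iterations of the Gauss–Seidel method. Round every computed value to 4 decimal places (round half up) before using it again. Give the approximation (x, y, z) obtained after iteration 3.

(1.6712, 1.3920, -0.0447)

Iteration 1:
  x = (8 - (-4)·0.0000 - (2)·0.0000) / (8) = 1.0000
  y = (9 - (-3)·1.0000 - (-3)·0.0000) / (10) = 1.2000
  z = (3 - (4)·1.0000 - (-3)·1.2000) / (-11) = -0.2364
Iteration 2:
  x = (8 - (-4)·1.2000 - (2)·-0.2364) / (8) = 1.6591
  y = (9 - (-3)·1.6591 - (-3)·-0.2364) / (10) = 1.3268
  z = (3 - (4)·1.6591 - (-3)·1.3268) / (-11) = -0.0313
Iteration 3:
  x = (8 - (-4)·1.3268 - (2)·-0.0313) / (8) = 1.6712
  y = (9 - (-3)·1.6712 - (-3)·-0.0313) / (10) = 1.3920
  z = (3 - (4)·1.6712 - (-3)·1.3920) / (-11) = -0.0447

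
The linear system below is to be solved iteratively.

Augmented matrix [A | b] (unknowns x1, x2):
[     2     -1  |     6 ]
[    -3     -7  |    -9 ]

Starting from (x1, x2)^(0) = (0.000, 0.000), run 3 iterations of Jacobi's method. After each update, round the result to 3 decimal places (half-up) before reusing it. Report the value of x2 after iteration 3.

-0.276

Iteration 1:
  x1 = (6 - (-1)·0.000) / (2) = 3.000
  x2 = (-9 - (-3)·0.000) / (-7) = 1.286
Iteration 2:
  x1 = (6 - (-1)·1.286) / (2) = 3.643
  x2 = (-9 - (-3)·3.000) / (-7) = 0.000
Iteration 3:
  x1 = (6 - (-1)·0.000) / (2) = 3.000
  x2 = (-9 - (-3)·3.643) / (-7) = -0.276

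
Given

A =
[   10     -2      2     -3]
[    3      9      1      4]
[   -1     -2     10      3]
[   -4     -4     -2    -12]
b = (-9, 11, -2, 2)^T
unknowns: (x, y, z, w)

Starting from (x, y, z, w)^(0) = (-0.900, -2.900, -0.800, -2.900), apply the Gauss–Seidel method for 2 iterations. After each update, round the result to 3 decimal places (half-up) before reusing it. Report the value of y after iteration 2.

1.650

Iteration 1:
  x = (-9 - (-2)·-2.900 - (2)·-0.800 - (-3)·-2.900) / (10) = -2.190
  y = (11 - (3)·-2.190 - (1)·-0.800 - (4)·-2.900) / (9) = 3.330
  z = (-2 - (-1)·-2.190 - (-2)·3.330 - (3)·-2.900) / (10) = 1.117
  w = (2 - (-4)·-2.190 - (-4)·3.330 - (-2)·1.117) / (-12) = -0.733
Iteration 2:
  x = (-9 - (-2)·3.330 - (2)·1.117 - (-3)·-0.733) / (10) = -0.677
  y = (11 - (3)·-0.677 - (1)·1.117 - (4)·-0.733) / (9) = 1.650
  z = (-2 - (-1)·-0.677 - (-2)·1.650 - (3)·-0.733) / (10) = 0.282
  w = (2 - (-4)·-0.677 - (-4)·1.650 - (-2)·0.282) / (-12) = -0.538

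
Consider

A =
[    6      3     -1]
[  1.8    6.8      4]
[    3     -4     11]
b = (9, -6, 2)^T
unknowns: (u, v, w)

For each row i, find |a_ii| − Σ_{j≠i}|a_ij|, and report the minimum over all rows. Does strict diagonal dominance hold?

1

row 1: |6| − (3+1) = 2
row 2: |6.8| − (1.8+4) = 1
row 3: |11| − (3+4) = 4
minimum over rows = 1 → strictly diagonally dominant (convergence guaranteed)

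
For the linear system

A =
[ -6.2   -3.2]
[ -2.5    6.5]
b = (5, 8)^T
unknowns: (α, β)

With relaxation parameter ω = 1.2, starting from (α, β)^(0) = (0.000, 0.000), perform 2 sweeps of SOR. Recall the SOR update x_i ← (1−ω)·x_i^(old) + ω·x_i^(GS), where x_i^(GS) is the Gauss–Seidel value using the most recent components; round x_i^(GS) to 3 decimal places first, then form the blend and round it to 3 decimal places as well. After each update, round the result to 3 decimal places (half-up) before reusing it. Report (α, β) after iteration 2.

Iteration 1:
  α: GS value = (5 - (-3.2)·0.000) / (-6.2) = -0.806;  α ← (1−ω)·0.000 + ω·-0.806 = -0.967
  β: GS value = (8 - (-2.5)·-0.967) / (6.5) = 0.859;  β ← (1−ω)·0.000 + ω·0.859 = 1.031
Iteration 2:
  α: GS value = (5 - (-3.2)·1.031) / (-6.2) = -1.339;  α ← (1−ω)·-0.967 + ω·-1.339 = -1.413
  β: GS value = (8 - (-2.5)·-1.413) / (6.5) = 0.687;  β ← (1−ω)·1.031 + ω·0.687 = 0.618

(-1.413, 0.618)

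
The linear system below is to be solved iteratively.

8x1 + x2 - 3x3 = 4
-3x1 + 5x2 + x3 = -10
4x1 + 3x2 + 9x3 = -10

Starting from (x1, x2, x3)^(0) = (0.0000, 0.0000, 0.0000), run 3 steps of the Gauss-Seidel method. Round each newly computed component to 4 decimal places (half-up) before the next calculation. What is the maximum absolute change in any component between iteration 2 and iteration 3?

Iteration 1:
  x1 = (4 - (1)·0.0000 - (-3)·0.0000) / (8) = 0.5000
  x2 = (-10 - (-3)·0.5000 - (1)·0.0000) / (5) = -1.7000
  x3 = (-10 - (4)·0.5000 - (3)·-1.7000) / (9) = -0.7667
Iteration 2:
  x1 = (4 - (1)·-1.7000 - (-3)·-0.7667) / (8) = 0.4250
  x2 = (-10 - (-3)·0.4250 - (1)·-0.7667) / (5) = -1.5917
  x3 = (-10 - (4)·0.4250 - (3)·-1.5917) / (9) = -0.7694
Iteration 3:
  x1 = (4 - (1)·-1.5917 - (-3)·-0.7694) / (8) = 0.4104
  x2 = (-10 - (-3)·0.4104 - (1)·-0.7694) / (5) = -1.5999
  x3 = (-10 - (4)·0.4104 - (3)·-1.5999) / (9) = -0.7602
Change: (-0.0146, -0.0082, 0.0092) → max |·| = 0.0146

0.0146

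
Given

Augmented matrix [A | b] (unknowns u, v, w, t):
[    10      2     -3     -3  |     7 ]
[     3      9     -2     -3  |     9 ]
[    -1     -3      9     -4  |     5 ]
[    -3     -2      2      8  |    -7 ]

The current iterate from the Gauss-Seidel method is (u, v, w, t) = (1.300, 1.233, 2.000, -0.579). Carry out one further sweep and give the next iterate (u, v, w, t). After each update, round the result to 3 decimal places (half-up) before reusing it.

(0.880, 0.958, 0.715, -0.484)

One sweep:
  u = (7 - (2)·1.233 - (-3)·2.000 - (-3)·-0.579) / (10) = 0.880
  v = (9 - (3)·0.880 - (-2)·2.000 - (-3)·-0.579) / (9) = 0.958
  w = (5 - (-1)·0.880 - (-3)·0.958 - (-4)·-0.579) / (9) = 0.715
  t = (-7 - (-3)·0.880 - (-2)·0.958 - (2)·0.715) / (8) = -0.484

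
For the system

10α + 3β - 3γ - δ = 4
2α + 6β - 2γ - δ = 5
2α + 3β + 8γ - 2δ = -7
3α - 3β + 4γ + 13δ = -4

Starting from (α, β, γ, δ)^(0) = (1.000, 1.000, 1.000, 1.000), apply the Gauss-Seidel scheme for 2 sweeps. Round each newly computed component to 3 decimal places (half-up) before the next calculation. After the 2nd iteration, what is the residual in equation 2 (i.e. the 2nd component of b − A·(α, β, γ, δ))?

Iteration 1:
  α = (4 - (3)·1.000 - (-3)·1.000 - (-1)·1.000) / (10) = 0.500
  β = (5 - (2)·0.500 - (-2)·1.000 - (-1)·1.000) / (6) = 1.167
  γ = (-7 - (2)·0.500 - (3)·1.167 - (-2)·1.000) / (8) = -1.188
  δ = (-4 - (3)·0.500 - (-3)·1.167 - (4)·-1.188) / (13) = 0.212
Iteration 2:
  α = (4 - (3)·1.167 - (-3)·-1.188 - (-1)·0.212) / (10) = -0.285
  β = (5 - (2)·-0.285 - (-2)·-1.188 - (-1)·0.212) / (6) = 0.568
  γ = (-7 - (2)·-0.285 - (3)·0.568 - (-2)·0.212) / (8) = -0.964
  δ = (-4 - (3)·-0.285 - (-3)·0.568 - (4)·-0.964) / (13) = 0.186
Residual b − A·x = (2.440, 0.420, -0.050, -0.003)

0.420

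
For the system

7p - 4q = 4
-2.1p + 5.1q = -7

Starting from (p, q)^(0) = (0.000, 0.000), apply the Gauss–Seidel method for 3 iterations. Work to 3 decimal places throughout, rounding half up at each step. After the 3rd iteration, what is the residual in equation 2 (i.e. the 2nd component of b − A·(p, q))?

Iteration 1:
  p = (4 - (-4)·0.000) / (7) = 0.571
  q = (-7 - (-2.1)·0.571) / (5.1) = -1.137
Iteration 2:
  p = (4 - (-4)·-1.137) / (7) = -0.078
  q = (-7 - (-2.1)·-0.078) / (5.1) = -1.405
Iteration 3:
  p = (4 - (-4)·-1.405) / (7) = -0.231
  q = (-7 - (-2.1)·-0.231) / (5.1) = -1.468
Residual b − A·x = (-0.255, 0.002)

0.002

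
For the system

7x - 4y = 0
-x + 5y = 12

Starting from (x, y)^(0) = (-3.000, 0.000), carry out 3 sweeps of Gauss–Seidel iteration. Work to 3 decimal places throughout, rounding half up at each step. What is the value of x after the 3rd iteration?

Iteration 1:
  x = (0 - (-4)·0.000) / (7) = 0.000
  y = (12 - (-1)·0.000) / (5) = 2.400
Iteration 2:
  x = (0 - (-4)·2.400) / (7) = 1.371
  y = (12 - (-1)·1.371) / (5) = 2.674
Iteration 3:
  x = (0 - (-4)·2.674) / (7) = 1.528
  y = (12 - (-1)·1.528) / (5) = 2.706

1.528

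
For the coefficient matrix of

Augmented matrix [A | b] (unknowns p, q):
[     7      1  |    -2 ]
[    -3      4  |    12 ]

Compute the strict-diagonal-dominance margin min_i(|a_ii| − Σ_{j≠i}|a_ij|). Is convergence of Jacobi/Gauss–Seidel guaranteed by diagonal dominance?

row 1: |7| − (1) = 6
row 2: |4| − (3) = 1
minimum over rows = 1 → strictly diagonally dominant (convergence guaranteed)

1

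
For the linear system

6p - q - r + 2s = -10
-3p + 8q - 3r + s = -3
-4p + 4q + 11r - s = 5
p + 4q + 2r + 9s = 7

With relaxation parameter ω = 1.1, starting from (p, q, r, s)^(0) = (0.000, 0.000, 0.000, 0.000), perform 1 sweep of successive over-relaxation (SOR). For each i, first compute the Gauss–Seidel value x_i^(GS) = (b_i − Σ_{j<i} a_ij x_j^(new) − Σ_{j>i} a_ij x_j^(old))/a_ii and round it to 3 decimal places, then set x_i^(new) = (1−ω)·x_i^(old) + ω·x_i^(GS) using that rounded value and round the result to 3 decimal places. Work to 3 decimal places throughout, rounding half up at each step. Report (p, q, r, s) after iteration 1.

Iteration 1:
  p: GS value = (-10 - (-1)·0.000 - (-1)·0.000 - (2)·0.000) / (6) = -1.667;  p ← (1−ω)·0.000 + ω·-1.667 = -1.834
  q: GS value = (-3 - (-3)·-1.834 - (-3)·0.000 - (1)·0.000) / (8) = -1.063;  q ← (1−ω)·0.000 + ω·-1.063 = -1.169
  r: GS value = (5 - (-4)·-1.834 - (4)·-1.169 - (-1)·0.000) / (11) = 0.213;  r ← (1−ω)·0.000 + ω·0.213 = 0.234
  s: GS value = (7 - (1)·-1.834 - (4)·-1.169 - (2)·0.234) / (9) = 1.449;  s ← (1−ω)·0.000 + ω·1.449 = 1.594

(-1.834, -1.169, 0.234, 1.594)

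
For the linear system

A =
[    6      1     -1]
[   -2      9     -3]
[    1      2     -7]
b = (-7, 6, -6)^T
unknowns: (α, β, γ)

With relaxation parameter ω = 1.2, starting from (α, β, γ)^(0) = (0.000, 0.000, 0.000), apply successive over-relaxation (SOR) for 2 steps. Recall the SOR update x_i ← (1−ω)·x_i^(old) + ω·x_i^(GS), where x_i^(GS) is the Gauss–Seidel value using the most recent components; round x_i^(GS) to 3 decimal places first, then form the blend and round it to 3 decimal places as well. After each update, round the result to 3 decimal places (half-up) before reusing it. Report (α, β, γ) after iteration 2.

Iteration 1:
  α: GS value = (-7 - (1)·0.000 - (-1)·0.000) / (6) = -1.167;  α ← (1−ω)·0.000 + ω·-1.167 = -1.400
  β: GS value = (6 - (-2)·-1.400 - (-3)·0.000) / (9) = 0.356;  β ← (1−ω)·0.000 + ω·0.356 = 0.427
  γ: GS value = (-6 - (1)·-1.400 - (2)·0.427) / (-7) = 0.779;  γ ← (1−ω)·0.000 + ω·0.779 = 0.935
Iteration 2:
  α: GS value = (-7 - (1)·0.427 - (-1)·0.935) / (6) = -1.082;  α ← (1−ω)·-1.400 + ω·-1.082 = -1.018
  β: GS value = (6 - (-2)·-1.018 - (-3)·0.935) / (9) = 0.752;  β ← (1−ω)·0.427 + ω·0.752 = 0.817
  γ: GS value = (-6 - (1)·-1.018 - (2)·0.817) / (-7) = 0.945;  γ ← (1−ω)·0.935 + ω·0.945 = 0.947

(-1.018, 0.817, 0.947)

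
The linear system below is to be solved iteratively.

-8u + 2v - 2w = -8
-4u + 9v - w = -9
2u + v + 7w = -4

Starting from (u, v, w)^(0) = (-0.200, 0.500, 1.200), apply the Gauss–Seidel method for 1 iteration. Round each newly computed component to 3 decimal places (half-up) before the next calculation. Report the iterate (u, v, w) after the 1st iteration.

(0.825, -0.500, -0.736)

Iteration 1:
  u = (-8 - (2)·0.500 - (-2)·1.200) / (-8) = 0.825
  v = (-9 - (-4)·0.825 - (-1)·1.200) / (9) = -0.500
  w = (-4 - (2)·0.825 - (1)·-0.500) / (7) = -0.736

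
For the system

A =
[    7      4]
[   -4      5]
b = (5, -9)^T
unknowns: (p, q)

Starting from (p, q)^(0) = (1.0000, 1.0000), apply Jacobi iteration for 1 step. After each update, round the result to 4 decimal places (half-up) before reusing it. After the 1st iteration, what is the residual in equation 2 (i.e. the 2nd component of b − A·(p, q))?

-3.4284

Iteration 1:
  p = (5 - (4)·1.0000) / (7) = 0.1429
  q = (-9 - (-4)·1.0000) / (5) = -1.0000
Residual b − A·x = (7.9997, -3.4284)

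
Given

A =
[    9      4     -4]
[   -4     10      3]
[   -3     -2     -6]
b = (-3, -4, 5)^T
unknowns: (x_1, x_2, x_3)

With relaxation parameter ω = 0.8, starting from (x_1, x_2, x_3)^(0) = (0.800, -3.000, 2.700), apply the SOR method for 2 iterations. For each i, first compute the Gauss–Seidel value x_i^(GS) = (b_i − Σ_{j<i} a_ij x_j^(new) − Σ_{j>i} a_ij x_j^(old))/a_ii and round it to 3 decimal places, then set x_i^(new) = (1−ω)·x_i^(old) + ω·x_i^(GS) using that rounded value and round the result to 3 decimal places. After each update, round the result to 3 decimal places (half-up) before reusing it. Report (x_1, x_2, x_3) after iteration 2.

(0.229, -0.284, -0.810)

Iteration 1:
  x_1: GS value = (-3 - (4)·-3.000 - (-4)·2.700) / (9) = 2.200;  x_1 ← (1−ω)·0.800 + ω·2.200 = 1.920
  x_2: GS value = (-4 - (-4)·1.920 - (3)·2.700) / (10) = -0.442;  x_2 ← (1−ω)·-3.000 + ω·-0.442 = -0.954
  x_3: GS value = (5 - (-3)·1.920 - (-2)·-0.954) / (-6) = -1.475;  x_3 ← (1−ω)·2.700 + ω·-1.475 = -0.640
Iteration 2:
  x_1: GS value = (-3 - (4)·-0.954 - (-4)·-0.640) / (9) = -0.194;  x_1 ← (1−ω)·1.920 + ω·-0.194 = 0.229
  x_2: GS value = (-4 - (-4)·0.229 - (3)·-0.640) / (10) = -0.116;  x_2 ← (1−ω)·-0.954 + ω·-0.116 = -0.284
  x_3: GS value = (5 - (-3)·0.229 - (-2)·-0.284) / (-6) = -0.853;  x_3 ← (1−ω)·-0.640 + ω·-0.853 = -0.810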